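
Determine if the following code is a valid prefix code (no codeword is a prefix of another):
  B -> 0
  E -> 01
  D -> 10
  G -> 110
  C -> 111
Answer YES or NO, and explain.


Checking each pair (does one codeword prefix another?):
  B='0' vs E='01': prefix -- VIOLATION

NO -- this is NOT a valid prefix code. B (0) is a prefix of E (01).


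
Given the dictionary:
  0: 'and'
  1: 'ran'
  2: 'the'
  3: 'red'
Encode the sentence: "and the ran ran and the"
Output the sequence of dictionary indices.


Look up each word in the dictionary:
  'and' -> 0
  'the' -> 2
  'ran' -> 1
  'ran' -> 1
  'and' -> 0
  'the' -> 2

Encoded: [0, 2, 1, 1, 0, 2]


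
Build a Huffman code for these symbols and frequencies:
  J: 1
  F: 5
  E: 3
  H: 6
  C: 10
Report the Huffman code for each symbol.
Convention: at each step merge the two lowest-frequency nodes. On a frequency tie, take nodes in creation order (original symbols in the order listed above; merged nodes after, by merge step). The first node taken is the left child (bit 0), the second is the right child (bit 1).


Huffman tree construction:
Step 1: Merge J(1) + E(3) = 4
Step 2: Merge (J+E)(4) + F(5) = 9
Step 3: Merge H(6) + ((J+E)+F)(9) = 15
Step 4: Merge C(10) + (H+((J+E)+F))(15) = 25
Read each symbol's code off the tree from the root (left child = 0, right child = 1).

Codes:
  J: 1100 (length 4)
  F: 111 (length 3)
  E: 1101 (length 4)
  H: 10 (length 2)
  C: 0 (length 1)
Average code length: 53/25 = 2.1200 bits/symbol


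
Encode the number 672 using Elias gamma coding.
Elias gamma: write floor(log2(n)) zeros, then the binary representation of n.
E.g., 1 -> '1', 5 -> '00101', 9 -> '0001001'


num_bits = floor(log2(672)) + 1 = 10
leading_zeros = num_bits - 1 = 9
binary(672) = 1010100000

Elias gamma(672) = '000000000' + '1010100000' = 0000000001010100000 (19 bits)


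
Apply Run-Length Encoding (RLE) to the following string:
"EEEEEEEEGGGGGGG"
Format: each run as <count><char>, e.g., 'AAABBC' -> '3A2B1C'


Scanning runs left to right:
  i=0: run of 'E' x 8 -> '8E'
  i=8: run of 'G' x 7 -> '7G'

RLE = 8E7G


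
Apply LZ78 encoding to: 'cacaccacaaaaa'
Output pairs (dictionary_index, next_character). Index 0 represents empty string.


LZ78 encoding steps:
Dictionary: {0: ''}
Step 1: w='' (idx 0), next='c' -> output (0, 'c'), add 'c' as idx 1
Step 2: w='' (idx 0), next='a' -> output (0, 'a'), add 'a' as idx 2
Step 3: w='c' (idx 1), next='a' -> output (1, 'a'), add 'ca' as idx 3
Step 4: w='c' (idx 1), next='c' -> output (1, 'c'), add 'cc' as idx 4
Step 5: w='a' (idx 2), next='c' -> output (2, 'c'), add 'ac' as idx 5
Step 6: w='a' (idx 2), next='a' -> output (2, 'a'), add 'aa' as idx 6
Step 7: w='aa' (idx 6), next='a' -> output (6, 'a'), add 'aaa' as idx 7


Encoded: [(0, 'c'), (0, 'a'), (1, 'a'), (1, 'c'), (2, 'c'), (2, 'a'), (6, 'a')]


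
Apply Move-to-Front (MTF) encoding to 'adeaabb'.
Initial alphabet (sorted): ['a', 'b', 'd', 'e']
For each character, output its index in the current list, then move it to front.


MTF encoding:
'a': index 0 in ['a', 'b', 'd', 'e'] -> ['a', 'b', 'd', 'e']
'd': index 2 in ['a', 'b', 'd', 'e'] -> ['d', 'a', 'b', 'e']
'e': index 3 in ['d', 'a', 'b', 'e'] -> ['e', 'd', 'a', 'b']
'a': index 2 in ['e', 'd', 'a', 'b'] -> ['a', 'e', 'd', 'b']
'a': index 0 in ['a', 'e', 'd', 'b'] -> ['a', 'e', 'd', 'b']
'b': index 3 in ['a', 'e', 'd', 'b'] -> ['b', 'a', 'e', 'd']
'b': index 0 in ['b', 'a', 'e', 'd'] -> ['b', 'a', 'e', 'd']


Output: [0, 2, 3, 2, 0, 3, 0]


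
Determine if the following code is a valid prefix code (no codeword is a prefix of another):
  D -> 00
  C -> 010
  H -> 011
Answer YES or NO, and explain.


Checking each pair (does one codeword prefix another?):
  D='00' vs C='010': no prefix
  D='00' vs H='011': no prefix
  C='010' vs D='00': no prefix
  C='010' vs H='011': no prefix
  H='011' vs D='00': no prefix
  H='011' vs C='010': no prefix
No violation found over all pairs.

YES -- this is a valid prefix code. No codeword is a prefix of any other codeword.


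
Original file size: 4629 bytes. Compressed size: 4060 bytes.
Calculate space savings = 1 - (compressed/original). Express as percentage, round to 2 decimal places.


ratio = compressed/original = 4060/4629 = 0.877079
savings = 1 - ratio = 1 - 0.877079 = 0.122921
as a percentage: 0.122921 * 100 = 12.29%

Space savings = 1 - 4060/4629 = 12.29%


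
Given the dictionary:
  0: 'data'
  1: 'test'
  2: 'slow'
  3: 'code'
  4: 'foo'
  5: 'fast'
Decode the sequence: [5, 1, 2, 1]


Look up each index in the dictionary:
  5 -> 'fast'
  1 -> 'test'
  2 -> 'slow'
  1 -> 'test'

Decoded: "fast test slow test"


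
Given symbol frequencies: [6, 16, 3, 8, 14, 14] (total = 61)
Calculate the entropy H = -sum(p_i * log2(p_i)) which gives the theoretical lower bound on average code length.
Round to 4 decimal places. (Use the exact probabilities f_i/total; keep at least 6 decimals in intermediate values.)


Per-symbol terms -p_i * log2(p_i) with p_i = f_i/61:
  p = 6/61 = 0.098361: log2(p) = -3.345775, -p*log2(p) = 0.329093
  p = 16/61 = 0.262295: log2(p) = -1.930737, -p*log2(p) = 0.506423
  p = 3/61 = 0.049180: log2(p) = -4.345775, -p*log2(p) = 0.213727
  p = 8/61 = 0.131148: log2(p) = -2.930737, -p*log2(p) = 0.384359
  p = 14/61 = 0.229508: log2(p) = -2.123382, -p*log2(p) = 0.487334
  p = 14/61 = 0.229508: log2(p) = -2.123382, -p*log2(p) = 0.487334
H = 0.329093 + 0.506423 + 0.213727 + 0.384359 + 0.487334 + 0.487334 = 2.408270

H = 2.4083 bits/symbol


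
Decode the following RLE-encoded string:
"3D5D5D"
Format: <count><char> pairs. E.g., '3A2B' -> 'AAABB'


Expanding each <count><char> pair:
  3D -> 'DDD'
  5D -> 'DDDDD'
  5D -> 'DDDDD'

Decoded = DDDDDDDDDDDDD


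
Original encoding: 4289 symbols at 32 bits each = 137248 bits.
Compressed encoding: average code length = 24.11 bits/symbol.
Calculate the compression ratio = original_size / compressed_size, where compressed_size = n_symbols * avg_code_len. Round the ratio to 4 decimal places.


original_size = n_symbols * orig_bits = 4289 * 32 = 137248 bits
compressed_size = n_symbols * avg_code_len = 4289 * 24.11 = 103407.79 bits
ratio = original_size / compressed_size = 137248 / 103407.79 = 1.3273

Compression ratio = 1.3273


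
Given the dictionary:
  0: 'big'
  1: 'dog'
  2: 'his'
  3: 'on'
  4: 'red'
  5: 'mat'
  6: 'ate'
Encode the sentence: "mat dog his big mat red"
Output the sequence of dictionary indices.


Look up each word in the dictionary:
  'mat' -> 5
  'dog' -> 1
  'his' -> 2
  'big' -> 0
  'mat' -> 5
  'red' -> 4

Encoded: [5, 1, 2, 0, 5, 4]


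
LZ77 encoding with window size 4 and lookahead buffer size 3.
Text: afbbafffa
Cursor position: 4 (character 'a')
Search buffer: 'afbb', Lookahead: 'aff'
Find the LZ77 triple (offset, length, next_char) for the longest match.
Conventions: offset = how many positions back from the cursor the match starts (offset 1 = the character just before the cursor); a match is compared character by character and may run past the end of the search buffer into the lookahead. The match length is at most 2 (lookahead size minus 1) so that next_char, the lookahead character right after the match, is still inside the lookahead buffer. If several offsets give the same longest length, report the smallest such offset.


Try each offset into the search buffer:
  offset=1 (pos 3, char 'b'): match length 0
  offset=2 (pos 2, char 'b'): match length 0
  offset=3 (pos 1, char 'f'): match length 0
  offset=4 (pos 0, char 'a'): match length 2
Longest match has length 2 at offset 4.
next_char = character at position 4 + 2 = 6 -> 'f'

Best match: offset=4, length=2 (matching 'af' starting at position 0)
LZ77 triple: (4, 2, 'f')


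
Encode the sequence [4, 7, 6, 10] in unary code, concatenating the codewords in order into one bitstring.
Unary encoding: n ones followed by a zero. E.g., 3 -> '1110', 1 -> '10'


Encode each number as n ones followed by a terminating 0:
  4 -> 11110 (5 bits)
  7 -> 11111110 (8 bits)
  6 -> 1111110 (7 bits)
  10 -> 11111111110 (11 bits)
Total length = 5 + 8 + 7 + 11 = 31 bits.

Unary([4, 7, 6, 10]) = 1111011111110111111011111111110 (31 bits)


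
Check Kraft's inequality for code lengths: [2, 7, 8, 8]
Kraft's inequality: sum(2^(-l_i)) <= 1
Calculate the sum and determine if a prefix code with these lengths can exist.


Sum = 2^(-2) + 2^(-7) + 2^(-8) + 2^(-8)
    = 0.25 + 0.0078125 + 0.00390625 + 0.00390625
    = 68/256 = 0.265625
Since 0.265625 <= 1, Kraft's inequality IS satisfied.
A prefix code with these lengths CAN exist.

Kraft sum = 0.265625. Satisfied.


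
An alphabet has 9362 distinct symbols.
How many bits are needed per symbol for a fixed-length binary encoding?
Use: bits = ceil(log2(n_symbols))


log2(9362) = 13.1926
Bracket: 2^13 = 8192 < 9362 <= 2^14 = 16384
So ceil(log2(9362)) = 14

bits = ceil(log2(9362)) = ceil(13.1926) = 14 bits


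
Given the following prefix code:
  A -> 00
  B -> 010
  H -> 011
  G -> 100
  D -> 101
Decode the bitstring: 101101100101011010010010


Decoding step by step:
Bits 101 -> D
Bits 101 -> D
Bits 100 -> G
Bits 101 -> D
Bits 011 -> H
Bits 010 -> B
Bits 010 -> B
Bits 010 -> B


Decoded message: DDGDHBBB


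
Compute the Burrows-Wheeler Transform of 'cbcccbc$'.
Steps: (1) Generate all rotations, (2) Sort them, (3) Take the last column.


Rotations (sorted):
  0: $cbcccbc -> last char: c
  1: bc$cbccc -> last char: c
  2: bcccbc$c -> last char: c
  3: c$cbcccb -> last char: b
  4: cbc$cbcc -> last char: c
  5: cbcccbc$ -> last char: $
  6: ccbc$cbc -> last char: c
  7: cccbc$cb -> last char: b


BWT = cccbc$cb


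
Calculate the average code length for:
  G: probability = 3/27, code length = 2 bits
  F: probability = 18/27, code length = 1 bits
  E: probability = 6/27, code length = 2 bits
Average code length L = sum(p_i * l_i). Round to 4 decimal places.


Weighted contributions p_i * l_i:
  G: (3/27) * 2 = 6/27
  F: (18/27) * 1 = 18/27
  E: (6/27) * 2 = 12/27
Sum = (6 + 18 + 12)/27 = 36/27

L = 36/27 = 1.3333 bits/symbol


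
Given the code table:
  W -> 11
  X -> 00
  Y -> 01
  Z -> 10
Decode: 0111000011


Decoding:
01 -> Y
11 -> W
00 -> X
00 -> X
11 -> W


Result: YWXXW


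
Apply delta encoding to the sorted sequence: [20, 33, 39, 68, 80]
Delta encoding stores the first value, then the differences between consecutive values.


First value: 20
Deltas:
  33 - 20 = 13
  39 - 33 = 6
  68 - 39 = 29
  80 - 68 = 12


Delta encoded: [20, 13, 6, 29, 12]


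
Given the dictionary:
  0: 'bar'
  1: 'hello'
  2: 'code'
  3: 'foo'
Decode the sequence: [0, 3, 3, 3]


Look up each index in the dictionary:
  0 -> 'bar'
  3 -> 'foo'
  3 -> 'foo'
  3 -> 'foo'

Decoded: "bar foo foo foo"


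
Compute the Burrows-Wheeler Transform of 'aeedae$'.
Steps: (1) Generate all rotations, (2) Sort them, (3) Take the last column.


Rotations (sorted):
  0: $aeedae -> last char: e
  1: ae$aeed -> last char: d
  2: aeedae$ -> last char: $
  3: dae$aee -> last char: e
  4: e$aeeda -> last char: a
  5: edae$ae -> last char: e
  6: eedae$a -> last char: a


BWT = ed$eaea


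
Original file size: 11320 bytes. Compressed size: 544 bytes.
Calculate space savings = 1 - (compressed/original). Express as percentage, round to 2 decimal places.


ratio = compressed/original = 544/11320 = 0.048057
savings = 1 - ratio = 1 - 0.048057 = 0.951943
as a percentage: 0.951943 * 100 = 95.19%

Space savings = 1 - 544/11320 = 95.19%


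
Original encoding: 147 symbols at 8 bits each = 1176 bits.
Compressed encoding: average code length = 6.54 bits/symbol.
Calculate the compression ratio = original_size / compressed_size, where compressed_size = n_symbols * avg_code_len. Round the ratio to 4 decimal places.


original_size = n_symbols * orig_bits = 147 * 8 = 1176 bits
compressed_size = n_symbols * avg_code_len = 147 * 6.54 = 961.38 bits
ratio = original_size / compressed_size = 1176 / 961.38 = 1.2232

Compression ratio = 1.2232


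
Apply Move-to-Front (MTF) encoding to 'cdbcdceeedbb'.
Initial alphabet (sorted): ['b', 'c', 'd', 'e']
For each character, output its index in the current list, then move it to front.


MTF encoding:
'c': index 1 in ['b', 'c', 'd', 'e'] -> ['c', 'b', 'd', 'e']
'd': index 2 in ['c', 'b', 'd', 'e'] -> ['d', 'c', 'b', 'e']
'b': index 2 in ['d', 'c', 'b', 'e'] -> ['b', 'd', 'c', 'e']
'c': index 2 in ['b', 'd', 'c', 'e'] -> ['c', 'b', 'd', 'e']
'd': index 2 in ['c', 'b', 'd', 'e'] -> ['d', 'c', 'b', 'e']
'c': index 1 in ['d', 'c', 'b', 'e'] -> ['c', 'd', 'b', 'e']
'e': index 3 in ['c', 'd', 'b', 'e'] -> ['e', 'c', 'd', 'b']
'e': index 0 in ['e', 'c', 'd', 'b'] -> ['e', 'c', 'd', 'b']
'e': index 0 in ['e', 'c', 'd', 'b'] -> ['e', 'c', 'd', 'b']
'd': index 2 in ['e', 'c', 'd', 'b'] -> ['d', 'e', 'c', 'b']
'b': index 3 in ['d', 'e', 'c', 'b'] -> ['b', 'd', 'e', 'c']
'b': index 0 in ['b', 'd', 'e', 'c'] -> ['b', 'd', 'e', 'c']


Output: [1, 2, 2, 2, 2, 1, 3, 0, 0, 2, 3, 0]


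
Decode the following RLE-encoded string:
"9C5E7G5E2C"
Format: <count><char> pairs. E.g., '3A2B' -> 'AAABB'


Expanding each <count><char> pair:
  9C -> 'CCCCCCCCC'
  5E -> 'EEEEE'
  7G -> 'GGGGGGG'
  5E -> 'EEEEE'
  2C -> 'CC'

Decoded = CCCCCCCCCEEEEEGGGGGGGEEEEECC


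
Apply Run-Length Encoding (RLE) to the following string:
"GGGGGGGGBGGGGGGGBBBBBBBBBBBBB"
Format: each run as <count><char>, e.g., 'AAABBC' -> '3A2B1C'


Scanning runs left to right:
  i=0: run of 'G' x 8 -> '8G'
  i=8: run of 'B' x 1 -> '1B'
  i=9: run of 'G' x 7 -> '7G'
  i=16: run of 'B' x 13 -> '13B'

RLE = 8G1B7G13B


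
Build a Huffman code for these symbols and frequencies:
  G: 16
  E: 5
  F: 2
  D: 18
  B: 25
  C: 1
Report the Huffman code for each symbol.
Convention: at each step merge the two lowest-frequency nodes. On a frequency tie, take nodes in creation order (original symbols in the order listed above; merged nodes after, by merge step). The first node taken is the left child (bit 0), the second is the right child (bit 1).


Huffman tree construction:
Step 1: Merge C(1) + F(2) = 3
Step 2: Merge (C+F)(3) + E(5) = 8
Step 3: Merge ((C+F)+E)(8) + G(16) = 24
Step 4: Merge D(18) + (((C+F)+E)+G)(24) = 42
Step 5: Merge B(25) + (D+(((C+F)+E)+G))(42) = 67
Read each symbol's code off the tree from the root (left child = 0, right child = 1).

Codes:
  G: 111 (length 3)
  E: 1101 (length 4)
  F: 11001 (length 5)
  D: 10 (length 2)
  B: 0 (length 1)
  C: 11000 (length 5)
Average code length: 144/67 = 2.1493 bits/symbol


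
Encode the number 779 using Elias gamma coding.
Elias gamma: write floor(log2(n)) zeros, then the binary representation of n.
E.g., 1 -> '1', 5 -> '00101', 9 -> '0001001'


num_bits = floor(log2(779)) + 1 = 10
leading_zeros = num_bits - 1 = 9
binary(779) = 1100001011

Elias gamma(779) = '000000000' + '1100001011' = 0000000001100001011 (19 bits)


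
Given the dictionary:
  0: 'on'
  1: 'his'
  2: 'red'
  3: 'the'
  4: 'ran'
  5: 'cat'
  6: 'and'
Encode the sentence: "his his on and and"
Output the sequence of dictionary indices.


Look up each word in the dictionary:
  'his' -> 1
  'his' -> 1
  'on' -> 0
  'and' -> 6
  'and' -> 6

Encoded: [1, 1, 0, 6, 6]


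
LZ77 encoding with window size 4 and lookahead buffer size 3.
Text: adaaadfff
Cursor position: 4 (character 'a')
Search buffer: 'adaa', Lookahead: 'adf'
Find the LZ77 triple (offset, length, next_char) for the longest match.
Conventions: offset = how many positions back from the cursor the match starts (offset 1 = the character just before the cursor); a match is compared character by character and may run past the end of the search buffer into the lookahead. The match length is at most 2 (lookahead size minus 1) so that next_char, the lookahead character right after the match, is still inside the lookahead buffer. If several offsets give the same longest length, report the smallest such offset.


Try each offset into the search buffer:
  offset=1 (pos 3, char 'a'): match length 1
  offset=2 (pos 2, char 'a'): match length 1
  offset=3 (pos 1, char 'd'): match length 0
  offset=4 (pos 0, char 'a'): match length 2
Longest match has length 2 at offset 4.
next_char = character at position 4 + 2 = 6 -> 'f'

Best match: offset=4, length=2 (matching 'ad' starting at position 0)
LZ77 triple: (4, 2, 'f')


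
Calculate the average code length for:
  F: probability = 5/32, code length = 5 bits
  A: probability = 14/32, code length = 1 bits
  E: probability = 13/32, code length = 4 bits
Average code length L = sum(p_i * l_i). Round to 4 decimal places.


Weighted contributions p_i * l_i:
  F: (5/32) * 5 = 25/32
  A: (14/32) * 1 = 14/32
  E: (13/32) * 4 = 52/32
Sum = (25 + 14 + 52)/32 = 91/32

L = 91/32 = 2.8438 bits/symbol


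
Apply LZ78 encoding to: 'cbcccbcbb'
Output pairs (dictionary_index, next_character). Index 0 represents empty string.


LZ78 encoding steps:
Dictionary: {0: ''}
Step 1: w='' (idx 0), next='c' -> output (0, 'c'), add 'c' as idx 1
Step 2: w='' (idx 0), next='b' -> output (0, 'b'), add 'b' as idx 2
Step 3: w='c' (idx 1), next='c' -> output (1, 'c'), add 'cc' as idx 3
Step 4: w='c' (idx 1), next='b' -> output (1, 'b'), add 'cb' as idx 4
Step 5: w='cb' (idx 4), next='b' -> output (4, 'b'), add 'cbb' as idx 5


Encoded: [(0, 'c'), (0, 'b'), (1, 'c'), (1, 'b'), (4, 'b')]


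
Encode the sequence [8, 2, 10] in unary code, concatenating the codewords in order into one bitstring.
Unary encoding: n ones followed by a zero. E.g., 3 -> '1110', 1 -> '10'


Encode each number as n ones followed by a terminating 0:
  8 -> 111111110 (9 bits)
  2 -> 110 (3 bits)
  10 -> 11111111110 (11 bits)
Total length = 9 + 3 + 11 = 23 bits.

Unary([8, 2, 10]) = 11111111011011111111110 (23 bits)


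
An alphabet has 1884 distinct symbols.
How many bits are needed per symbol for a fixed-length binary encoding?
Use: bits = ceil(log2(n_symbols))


log2(1884) = 10.8796
Bracket: 2^10 = 1024 < 1884 <= 2^11 = 2048
So ceil(log2(1884)) = 11

bits = ceil(log2(1884)) = ceil(10.8796) = 11 bits


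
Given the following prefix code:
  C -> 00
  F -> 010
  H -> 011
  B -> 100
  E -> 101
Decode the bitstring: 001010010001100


Decoding step by step:
Bits 00 -> C
Bits 101 -> E
Bits 00 -> C
Bits 100 -> B
Bits 011 -> H
Bits 00 -> C


Decoded message: CECBHC


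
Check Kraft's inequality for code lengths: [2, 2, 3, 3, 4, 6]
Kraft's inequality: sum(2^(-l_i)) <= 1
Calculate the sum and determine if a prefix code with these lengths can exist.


Sum = 2^(-2) + 2^(-2) + 2^(-3) + 2^(-3) + 2^(-4) + 2^(-6)
    = 0.25 + 0.25 + 0.125 + 0.125 + 0.0625 + 0.015625
    = 53/64 = 0.828125
Since 0.828125 <= 1, Kraft's inequality IS satisfied.
A prefix code with these lengths CAN exist.

Kraft sum = 0.828125. Satisfied.


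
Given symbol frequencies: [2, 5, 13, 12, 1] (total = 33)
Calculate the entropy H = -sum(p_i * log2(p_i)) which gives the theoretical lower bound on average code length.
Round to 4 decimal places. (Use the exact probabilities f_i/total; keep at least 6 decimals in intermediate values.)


Per-symbol terms -p_i * log2(p_i) with p_i = f_i/33:
  p = 2/33 = 0.060606: log2(p) = -4.044394, -p*log2(p) = 0.245115
  p = 5/33 = 0.151515: log2(p) = -2.722466, -p*log2(p) = 0.412495
  p = 13/33 = 0.393939: log2(p) = -1.343954, -p*log2(p) = 0.529437
  p = 12/33 = 0.363636: log2(p) = -1.459432, -p*log2(p) = 0.530702
  p = 1/33 = 0.030303: log2(p) = -5.044394, -p*log2(p) = 0.152860
H = 0.245115 + 0.412495 + 0.529437 + 0.530702 + 0.152860 = 1.870609

H = 1.8706 bits/symbol


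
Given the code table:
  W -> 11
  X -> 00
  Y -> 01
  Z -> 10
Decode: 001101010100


Decoding:
00 -> X
11 -> W
01 -> Y
01 -> Y
01 -> Y
00 -> X


Result: XWYYYX


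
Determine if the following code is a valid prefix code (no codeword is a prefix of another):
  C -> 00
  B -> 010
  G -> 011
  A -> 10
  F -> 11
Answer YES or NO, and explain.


Checking each pair (does one codeword prefix another?):
  C='00' vs B='010': no prefix
  C='00' vs G='011': no prefix
  C='00' vs A='10': no prefix
  C='00' vs F='11': no prefix
  B='010' vs C='00': no prefix
  B='010' vs G='011': no prefix
  B='010' vs A='10': no prefix
  B='010' vs F='11': no prefix
  G='011' vs C='00': no prefix
  G='011' vs B='010': no prefix
  G='011' vs A='10': no prefix
  G='011' vs F='11': no prefix
  A='10' vs C='00': no prefix
  A='10' vs B='010': no prefix
  A='10' vs G='011': no prefix
  A='10' vs F='11': no prefix
  F='11' vs C='00': no prefix
  F='11' vs B='010': no prefix
  F='11' vs G='011': no prefix
  F='11' vs A='10': no prefix
No violation found over all pairs.

YES -- this is a valid prefix code. No codeword is a prefix of any other codeword.


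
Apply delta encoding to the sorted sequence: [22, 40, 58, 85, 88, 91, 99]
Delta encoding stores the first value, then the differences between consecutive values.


First value: 22
Deltas:
  40 - 22 = 18
  58 - 40 = 18
  85 - 58 = 27
  88 - 85 = 3
  91 - 88 = 3
  99 - 91 = 8


Delta encoded: [22, 18, 18, 27, 3, 3, 8]


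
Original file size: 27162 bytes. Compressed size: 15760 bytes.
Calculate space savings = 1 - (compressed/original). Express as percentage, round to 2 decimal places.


ratio = compressed/original = 15760/27162 = 0.580222
savings = 1 - ratio = 1 - 0.580222 = 0.419778
as a percentage: 0.419778 * 100 = 41.98%

Space savings = 1 - 15760/27162 = 41.98%


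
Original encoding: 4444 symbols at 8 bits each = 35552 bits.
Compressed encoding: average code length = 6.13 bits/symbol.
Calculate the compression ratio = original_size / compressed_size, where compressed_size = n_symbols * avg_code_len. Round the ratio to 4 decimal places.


original_size = n_symbols * orig_bits = 4444 * 8 = 35552 bits
compressed_size = n_symbols * avg_code_len = 4444 * 6.13 = 27241.72 bits
ratio = original_size / compressed_size = 35552 / 27241.72 = 1.3051

Compression ratio = 1.3051


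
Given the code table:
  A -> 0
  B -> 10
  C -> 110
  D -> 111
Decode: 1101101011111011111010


Decoding:
110 -> C
110 -> C
10 -> B
111 -> D
110 -> C
111 -> D
110 -> C
10 -> B


Result: CCBDCDCB


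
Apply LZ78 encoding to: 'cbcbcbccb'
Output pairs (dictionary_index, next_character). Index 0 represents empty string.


LZ78 encoding steps:
Dictionary: {0: ''}
Step 1: w='' (idx 0), next='c' -> output (0, 'c'), add 'c' as idx 1
Step 2: w='' (idx 0), next='b' -> output (0, 'b'), add 'b' as idx 2
Step 3: w='c' (idx 1), next='b' -> output (1, 'b'), add 'cb' as idx 3
Step 4: w='cb' (idx 3), next='c' -> output (3, 'c'), add 'cbc' as idx 4
Step 5: w='cb' (idx 3), end of input -> output (3, '')


Encoded: [(0, 'c'), (0, 'b'), (1, 'b'), (3, 'c'), (3, '')]


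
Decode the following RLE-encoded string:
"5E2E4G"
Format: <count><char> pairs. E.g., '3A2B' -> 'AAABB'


Expanding each <count><char> pair:
  5E -> 'EEEEE'
  2E -> 'EE'
  4G -> 'GGGG'

Decoded = EEEEEEEGGGG


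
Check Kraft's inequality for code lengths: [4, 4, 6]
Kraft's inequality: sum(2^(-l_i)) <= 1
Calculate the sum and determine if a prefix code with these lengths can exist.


Sum = 2^(-4) + 2^(-4) + 2^(-6)
    = 0.0625 + 0.0625 + 0.015625
    = 9/64 = 0.140625
Since 0.140625 <= 1, Kraft's inequality IS satisfied.
A prefix code with these lengths CAN exist.

Kraft sum = 0.140625. Satisfied.


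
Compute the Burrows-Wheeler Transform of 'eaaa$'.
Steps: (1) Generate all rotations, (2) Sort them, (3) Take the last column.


Rotations (sorted):
  0: $eaaa -> last char: a
  1: a$eaa -> last char: a
  2: aa$ea -> last char: a
  3: aaa$e -> last char: e
  4: eaaa$ -> last char: $


BWT = aaae$


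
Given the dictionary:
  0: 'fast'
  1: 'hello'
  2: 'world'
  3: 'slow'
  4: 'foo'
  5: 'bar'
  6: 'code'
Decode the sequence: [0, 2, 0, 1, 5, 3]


Look up each index in the dictionary:
  0 -> 'fast'
  2 -> 'world'
  0 -> 'fast'
  1 -> 'hello'
  5 -> 'bar'
  3 -> 'slow'

Decoded: "fast world fast hello bar slow"


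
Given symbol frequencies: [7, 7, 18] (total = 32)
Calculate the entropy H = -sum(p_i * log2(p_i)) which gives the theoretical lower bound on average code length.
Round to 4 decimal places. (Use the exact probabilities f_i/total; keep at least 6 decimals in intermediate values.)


Per-symbol terms -p_i * log2(p_i) with p_i = f_i/32:
  p = 7/32 = 0.218750: log2(p) = -2.192645, -p*log2(p) = 0.479641
  p = 7/32 = 0.218750: log2(p) = -2.192645, -p*log2(p) = 0.479641
  p = 18/32 = 0.562500: log2(p) = -0.830075, -p*log2(p) = 0.466917
H = 0.479641 + 0.479641 + 0.466917 = 1.426199

H = 1.4262 bits/symbol


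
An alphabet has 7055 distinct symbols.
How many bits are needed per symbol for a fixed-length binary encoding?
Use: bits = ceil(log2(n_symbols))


log2(7055) = 12.7844
Bracket: 2^12 = 4096 < 7055 <= 2^13 = 8192
So ceil(log2(7055)) = 13

bits = ceil(log2(7055)) = ceil(12.7844) = 13 bits


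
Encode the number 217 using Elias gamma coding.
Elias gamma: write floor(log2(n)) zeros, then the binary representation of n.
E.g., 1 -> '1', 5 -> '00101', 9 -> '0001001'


num_bits = floor(log2(217)) + 1 = 8
leading_zeros = num_bits - 1 = 7
binary(217) = 11011001

Elias gamma(217) = '0000000' + '11011001' = 000000011011001 (15 bits)


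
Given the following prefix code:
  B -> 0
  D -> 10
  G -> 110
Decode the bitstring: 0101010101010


Decoding step by step:
Bits 0 -> B
Bits 10 -> D
Bits 10 -> D
Bits 10 -> D
Bits 10 -> D
Bits 10 -> D
Bits 10 -> D


Decoded message: BDDDDDD


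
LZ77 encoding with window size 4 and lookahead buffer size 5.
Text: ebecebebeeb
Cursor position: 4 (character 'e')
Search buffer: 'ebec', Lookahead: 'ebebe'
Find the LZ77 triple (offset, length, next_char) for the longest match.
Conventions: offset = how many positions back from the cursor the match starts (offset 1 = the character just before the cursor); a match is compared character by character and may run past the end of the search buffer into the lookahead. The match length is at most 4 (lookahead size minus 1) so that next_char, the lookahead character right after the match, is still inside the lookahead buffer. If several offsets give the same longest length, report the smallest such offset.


Try each offset into the search buffer:
  offset=1 (pos 3, char 'c'): match length 0
  offset=2 (pos 2, char 'e'): match length 1
  offset=3 (pos 1, char 'b'): match length 0
  offset=4 (pos 0, char 'e'): match length 3
Longest match has length 3 at offset 4.
next_char = character at position 4 + 3 = 7 -> 'b'

Best match: offset=4, length=3 (matching 'ebe' starting at position 0)
LZ77 triple: (4, 3, 'b')


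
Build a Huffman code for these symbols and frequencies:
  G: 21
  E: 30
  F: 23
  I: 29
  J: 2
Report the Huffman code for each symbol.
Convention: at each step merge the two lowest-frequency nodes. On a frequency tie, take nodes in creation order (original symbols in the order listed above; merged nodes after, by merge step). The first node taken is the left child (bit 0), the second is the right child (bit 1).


Huffman tree construction:
Step 1: Merge J(2) + G(21) = 23
Step 2: Merge F(23) + (J+G)(23) = 46
Step 3: Merge I(29) + E(30) = 59
Step 4: Merge (F+(J+G))(46) + (I+E)(59) = 105
Read each symbol's code off the tree from the root (left child = 0, right child = 1).

Codes:
  G: 011 (length 3)
  E: 11 (length 2)
  F: 00 (length 2)
  I: 10 (length 2)
  J: 010 (length 3)
Average code length: 233/105 = 2.2190 bits/symbol


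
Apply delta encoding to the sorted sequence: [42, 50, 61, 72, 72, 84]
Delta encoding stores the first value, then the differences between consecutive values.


First value: 42
Deltas:
  50 - 42 = 8
  61 - 50 = 11
  72 - 61 = 11
  72 - 72 = 0
  84 - 72 = 12


Delta encoded: [42, 8, 11, 11, 0, 12]


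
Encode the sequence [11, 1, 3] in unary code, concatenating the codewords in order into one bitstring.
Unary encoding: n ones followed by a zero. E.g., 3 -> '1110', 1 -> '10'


Encode each number as n ones followed by a terminating 0:
  11 -> 111111111110 (12 bits)
  1 -> 10 (2 bits)
  3 -> 1110 (4 bits)
Total length = 12 + 2 + 4 = 18 bits.

Unary([11, 1, 3]) = 111111111110101110 (18 bits)


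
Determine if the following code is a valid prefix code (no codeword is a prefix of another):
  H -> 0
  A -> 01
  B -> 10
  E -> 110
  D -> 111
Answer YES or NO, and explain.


Checking each pair (does one codeword prefix another?):
  H='0' vs A='01': prefix -- VIOLATION

NO -- this is NOT a valid prefix code. H (0) is a prefix of A (01).


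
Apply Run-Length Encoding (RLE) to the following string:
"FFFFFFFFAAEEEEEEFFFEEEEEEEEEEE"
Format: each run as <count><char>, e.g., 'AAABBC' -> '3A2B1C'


Scanning runs left to right:
  i=0: run of 'F' x 8 -> '8F'
  i=8: run of 'A' x 2 -> '2A'
  i=10: run of 'E' x 6 -> '6E'
  i=16: run of 'F' x 3 -> '3F'
  i=19: run of 'E' x 11 -> '11E'

RLE = 8F2A6E3F11E


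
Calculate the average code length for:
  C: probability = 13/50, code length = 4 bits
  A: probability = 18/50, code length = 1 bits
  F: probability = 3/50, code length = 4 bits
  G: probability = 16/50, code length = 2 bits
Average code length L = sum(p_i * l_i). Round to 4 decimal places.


Weighted contributions p_i * l_i:
  C: (13/50) * 4 = 52/50
  A: (18/50) * 1 = 18/50
  F: (3/50) * 4 = 12/50
  G: (16/50) * 2 = 32/50
Sum = (52 + 18 + 12 + 32)/50 = 114/50

L = 114/50 = 2.2800 bits/symbol


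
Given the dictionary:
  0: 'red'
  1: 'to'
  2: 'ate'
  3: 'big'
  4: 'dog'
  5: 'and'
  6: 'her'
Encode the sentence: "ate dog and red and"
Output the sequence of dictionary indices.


Look up each word in the dictionary:
  'ate' -> 2
  'dog' -> 4
  'and' -> 5
  'red' -> 0
  'and' -> 5

Encoded: [2, 4, 5, 0, 5]


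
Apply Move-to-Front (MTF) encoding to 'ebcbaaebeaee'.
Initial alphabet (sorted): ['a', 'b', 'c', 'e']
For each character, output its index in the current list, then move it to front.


MTF encoding:
'e': index 3 in ['a', 'b', 'c', 'e'] -> ['e', 'a', 'b', 'c']
'b': index 2 in ['e', 'a', 'b', 'c'] -> ['b', 'e', 'a', 'c']
'c': index 3 in ['b', 'e', 'a', 'c'] -> ['c', 'b', 'e', 'a']
'b': index 1 in ['c', 'b', 'e', 'a'] -> ['b', 'c', 'e', 'a']
'a': index 3 in ['b', 'c', 'e', 'a'] -> ['a', 'b', 'c', 'e']
'a': index 0 in ['a', 'b', 'c', 'e'] -> ['a', 'b', 'c', 'e']
'e': index 3 in ['a', 'b', 'c', 'e'] -> ['e', 'a', 'b', 'c']
'b': index 2 in ['e', 'a', 'b', 'c'] -> ['b', 'e', 'a', 'c']
'e': index 1 in ['b', 'e', 'a', 'c'] -> ['e', 'b', 'a', 'c']
'a': index 2 in ['e', 'b', 'a', 'c'] -> ['a', 'e', 'b', 'c']
'e': index 1 in ['a', 'e', 'b', 'c'] -> ['e', 'a', 'b', 'c']
'e': index 0 in ['e', 'a', 'b', 'c'] -> ['e', 'a', 'b', 'c']


Output: [3, 2, 3, 1, 3, 0, 3, 2, 1, 2, 1, 0]


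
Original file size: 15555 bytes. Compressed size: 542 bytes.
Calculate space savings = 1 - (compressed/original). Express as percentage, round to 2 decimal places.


ratio = compressed/original = 542/15555 = 0.034844
savings = 1 - ratio = 1 - 0.034844 = 0.965156
as a percentage: 0.965156 * 100 = 96.52%

Space savings = 1 - 542/15555 = 96.52%


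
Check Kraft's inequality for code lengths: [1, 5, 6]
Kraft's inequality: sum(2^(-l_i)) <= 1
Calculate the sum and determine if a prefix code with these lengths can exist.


Sum = 2^(-1) + 2^(-5) + 2^(-6)
    = 0.5 + 0.03125 + 0.015625
    = 35/64 = 0.546875
Since 0.546875 <= 1, Kraft's inequality IS satisfied.
A prefix code with these lengths CAN exist.

Kraft sum = 0.546875. Satisfied.


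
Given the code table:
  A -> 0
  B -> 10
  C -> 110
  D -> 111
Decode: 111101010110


Decoding:
111 -> D
10 -> B
10 -> B
10 -> B
110 -> C


Result: DBBBC


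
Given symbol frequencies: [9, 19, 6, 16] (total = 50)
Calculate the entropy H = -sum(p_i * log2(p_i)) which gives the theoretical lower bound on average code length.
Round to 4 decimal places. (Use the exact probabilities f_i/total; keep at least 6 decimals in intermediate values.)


Per-symbol terms -p_i * log2(p_i) with p_i = f_i/50:
  p = 9/50 = 0.180000: log2(p) = -2.473931, -p*log2(p) = 0.445308
  p = 19/50 = 0.380000: log2(p) = -1.395929, -p*log2(p) = 0.530453
  p = 6/50 = 0.120000: log2(p) = -3.058894, -p*log2(p) = 0.367067
  p = 16/50 = 0.320000: log2(p) = -1.643856, -p*log2(p) = 0.526034
H = 0.445308 + 0.530453 + 0.367067 + 0.526034 = 1.868862

H = 1.8689 bits/symbol


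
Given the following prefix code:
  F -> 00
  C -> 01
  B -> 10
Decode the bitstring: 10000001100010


Decoding step by step:
Bits 10 -> B
Bits 00 -> F
Bits 00 -> F
Bits 01 -> C
Bits 10 -> B
Bits 00 -> F
Bits 10 -> B


Decoded message: BFFCBFB


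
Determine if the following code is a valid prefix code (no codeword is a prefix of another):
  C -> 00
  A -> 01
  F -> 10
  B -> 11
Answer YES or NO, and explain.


Checking each pair (does one codeword prefix another?):
  C='00' vs A='01': no prefix
  C='00' vs F='10': no prefix
  C='00' vs B='11': no prefix
  A='01' vs C='00': no prefix
  A='01' vs F='10': no prefix
  A='01' vs B='11': no prefix
  F='10' vs C='00': no prefix
  F='10' vs A='01': no prefix
  F='10' vs B='11': no prefix
  B='11' vs C='00': no prefix
  B='11' vs A='01': no prefix
  B='11' vs F='10': no prefix
No violation found over all pairs.

YES -- this is a valid prefix code. No codeword is a prefix of any other codeword.


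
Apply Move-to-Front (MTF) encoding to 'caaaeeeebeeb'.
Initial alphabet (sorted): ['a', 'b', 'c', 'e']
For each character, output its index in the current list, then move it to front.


MTF encoding:
'c': index 2 in ['a', 'b', 'c', 'e'] -> ['c', 'a', 'b', 'e']
'a': index 1 in ['c', 'a', 'b', 'e'] -> ['a', 'c', 'b', 'e']
'a': index 0 in ['a', 'c', 'b', 'e'] -> ['a', 'c', 'b', 'e']
'a': index 0 in ['a', 'c', 'b', 'e'] -> ['a', 'c', 'b', 'e']
'e': index 3 in ['a', 'c', 'b', 'e'] -> ['e', 'a', 'c', 'b']
'e': index 0 in ['e', 'a', 'c', 'b'] -> ['e', 'a', 'c', 'b']
'e': index 0 in ['e', 'a', 'c', 'b'] -> ['e', 'a', 'c', 'b']
'e': index 0 in ['e', 'a', 'c', 'b'] -> ['e', 'a', 'c', 'b']
'b': index 3 in ['e', 'a', 'c', 'b'] -> ['b', 'e', 'a', 'c']
'e': index 1 in ['b', 'e', 'a', 'c'] -> ['e', 'b', 'a', 'c']
'e': index 0 in ['e', 'b', 'a', 'c'] -> ['e', 'b', 'a', 'c']
'b': index 1 in ['e', 'b', 'a', 'c'] -> ['b', 'e', 'a', 'c']


Output: [2, 1, 0, 0, 3, 0, 0, 0, 3, 1, 0, 1]


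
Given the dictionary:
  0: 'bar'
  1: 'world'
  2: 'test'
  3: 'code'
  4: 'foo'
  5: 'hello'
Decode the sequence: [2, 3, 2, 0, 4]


Look up each index in the dictionary:
  2 -> 'test'
  3 -> 'code'
  2 -> 'test'
  0 -> 'bar'
  4 -> 'foo'

Decoded: "test code test bar foo"


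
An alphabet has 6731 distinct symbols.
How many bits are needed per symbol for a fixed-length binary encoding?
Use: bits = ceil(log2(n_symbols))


log2(6731) = 12.7166
Bracket: 2^12 = 4096 < 6731 <= 2^13 = 8192
So ceil(log2(6731)) = 13

bits = ceil(log2(6731)) = ceil(12.7166) = 13 bits


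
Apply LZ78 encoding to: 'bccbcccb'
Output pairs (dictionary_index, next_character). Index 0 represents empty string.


LZ78 encoding steps:
Dictionary: {0: ''}
Step 1: w='' (idx 0), next='b' -> output (0, 'b'), add 'b' as idx 1
Step 2: w='' (idx 0), next='c' -> output (0, 'c'), add 'c' as idx 2
Step 3: w='c' (idx 2), next='b' -> output (2, 'b'), add 'cb' as idx 3
Step 4: w='c' (idx 2), next='c' -> output (2, 'c'), add 'cc' as idx 4
Step 5: w='cb' (idx 3), end of input -> output (3, '')


Encoded: [(0, 'b'), (0, 'c'), (2, 'b'), (2, 'c'), (3, '')]


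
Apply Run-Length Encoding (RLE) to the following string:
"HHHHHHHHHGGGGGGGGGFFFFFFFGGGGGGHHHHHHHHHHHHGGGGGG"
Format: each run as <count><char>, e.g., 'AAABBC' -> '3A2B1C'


Scanning runs left to right:
  i=0: run of 'H' x 9 -> '9H'
  i=9: run of 'G' x 9 -> '9G'
  i=18: run of 'F' x 7 -> '7F'
  i=25: run of 'G' x 6 -> '6G'
  i=31: run of 'H' x 12 -> '12H'
  i=43: run of 'G' x 6 -> '6G'

RLE = 9H9G7F6G12H6G


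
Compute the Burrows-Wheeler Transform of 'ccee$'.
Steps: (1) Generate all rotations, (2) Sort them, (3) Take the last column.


Rotations (sorted):
  0: $ccee -> last char: e
  1: ccee$ -> last char: $
  2: cee$c -> last char: c
  3: e$cce -> last char: e
  4: ee$cc -> last char: c


BWT = e$cec


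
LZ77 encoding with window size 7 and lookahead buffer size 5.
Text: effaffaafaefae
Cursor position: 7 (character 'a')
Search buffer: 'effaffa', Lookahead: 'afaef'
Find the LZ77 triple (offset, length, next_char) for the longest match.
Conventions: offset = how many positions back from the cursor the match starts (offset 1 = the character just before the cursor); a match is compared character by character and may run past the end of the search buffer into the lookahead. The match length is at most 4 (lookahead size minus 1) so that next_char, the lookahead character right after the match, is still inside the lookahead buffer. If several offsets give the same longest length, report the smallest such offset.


Try each offset into the search buffer:
  offset=1 (pos 6, char 'a'): match length 1
  offset=2 (pos 5, char 'f'): match length 0
  offset=3 (pos 4, char 'f'): match length 0
  offset=4 (pos 3, char 'a'): match length 2
  offset=5 (pos 2, char 'f'): match length 0
  offset=6 (pos 1, char 'f'): match length 0
  offset=7 (pos 0, char 'e'): match length 0
Longest match has length 2 at offset 4.
next_char = character at position 7 + 2 = 9 -> 'a'

Best match: offset=4, length=2 (matching 'af' starting at position 3)
LZ77 triple: (4, 2, 'a')


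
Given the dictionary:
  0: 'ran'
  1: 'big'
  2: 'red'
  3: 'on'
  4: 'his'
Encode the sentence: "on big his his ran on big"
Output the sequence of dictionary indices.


Look up each word in the dictionary:
  'on' -> 3
  'big' -> 1
  'his' -> 4
  'his' -> 4
  'ran' -> 0
  'on' -> 3
  'big' -> 1

Encoded: [3, 1, 4, 4, 0, 3, 1]


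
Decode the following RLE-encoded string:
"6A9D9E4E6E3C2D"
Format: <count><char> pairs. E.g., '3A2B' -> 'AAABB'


Expanding each <count><char> pair:
  6A -> 'AAAAAA'
  9D -> 'DDDDDDDDD'
  9E -> 'EEEEEEEEE'
  4E -> 'EEEE'
  6E -> 'EEEEEE'
  3C -> 'CCC'
  2D -> 'DD'

Decoded = AAAAAADDDDDDDDDEEEEEEEEEEEEEEEEEEECCCDD


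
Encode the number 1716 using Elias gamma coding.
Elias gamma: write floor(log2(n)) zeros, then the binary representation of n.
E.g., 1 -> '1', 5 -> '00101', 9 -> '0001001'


num_bits = floor(log2(1716)) + 1 = 11
leading_zeros = num_bits - 1 = 10
binary(1716) = 11010110100

Elias gamma(1716) = '0000000000' + '11010110100' = 000000000011010110100 (21 bits)


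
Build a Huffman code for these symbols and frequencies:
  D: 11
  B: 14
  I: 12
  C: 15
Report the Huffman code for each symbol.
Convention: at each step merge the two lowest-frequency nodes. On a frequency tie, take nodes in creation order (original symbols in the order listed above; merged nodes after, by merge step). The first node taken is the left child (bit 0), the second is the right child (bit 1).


Huffman tree construction:
Step 1: Merge D(11) + I(12) = 23
Step 2: Merge B(14) + C(15) = 29
Step 3: Merge (D+I)(23) + (B+C)(29) = 52
Read each symbol's code off the tree from the root (left child = 0, right child = 1).

Codes:
  D: 00 (length 2)
  B: 10 (length 2)
  I: 01 (length 2)
  C: 11 (length 2)
Average code length: 104/52 = 2.0000 bits/symbol


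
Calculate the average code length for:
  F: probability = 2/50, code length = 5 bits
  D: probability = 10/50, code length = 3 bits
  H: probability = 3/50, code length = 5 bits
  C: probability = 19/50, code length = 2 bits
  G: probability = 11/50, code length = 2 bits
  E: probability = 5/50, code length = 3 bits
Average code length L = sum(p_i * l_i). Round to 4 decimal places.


Weighted contributions p_i * l_i:
  F: (2/50) * 5 = 10/50
  D: (10/50) * 3 = 30/50
  H: (3/50) * 5 = 15/50
  C: (19/50) * 2 = 38/50
  G: (11/50) * 2 = 22/50
  E: (5/50) * 3 = 15/50
Sum = (10 + 30 + 15 + 38 + 22 + 15)/50 = 130/50

L = 130/50 = 2.6000 bits/symbol


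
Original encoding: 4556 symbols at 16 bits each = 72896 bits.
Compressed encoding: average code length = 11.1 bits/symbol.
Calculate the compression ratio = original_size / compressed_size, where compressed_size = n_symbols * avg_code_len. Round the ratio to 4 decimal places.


original_size = n_symbols * orig_bits = 4556 * 16 = 72896 bits
compressed_size = n_symbols * avg_code_len = 4556 * 11.1 = 50571.6 bits
ratio = original_size / compressed_size = 72896 / 50571.6 = 1.4414

Compression ratio = 1.4414
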